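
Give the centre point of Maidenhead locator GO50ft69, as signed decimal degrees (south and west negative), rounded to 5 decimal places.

50.83125, -49.52917

Field G=6, O=14: +6·20° lon, +14·10° lat → SW at lon -60°, lat 50°.
Square 5, 0: +5·2° lon, +0·1° lat → SW at lon -50°, lat 50°.
Subsquare f=5, t=19: +5·0.0833333° lon, +19·0.0416667° lat → SW at lon -49.5833°, lat 50.7917°.
Extended square 6, 9: +6·0.00833333° lon, +9·0.00416667° lat → SW at lon -49.5333°, lat 50.8292°.
Cell spans 0.00833333° lon × 0.00416667° lat. Centre is SW corner plus half of each.
latitude 50.83125, longitude -49.52917.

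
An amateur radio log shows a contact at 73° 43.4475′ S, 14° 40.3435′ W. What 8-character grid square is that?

IB26pg96

Offset from 180°W / 90°S: lon 165.32761°, lat 16.27587°.
Field (20°×10°, letters A–R): lon ⌊165.32761/20⌋ = 8 → I; lat ⌊16.27587/10⌋ = 1 → B.
Square (2°×1°, digits 0–9): lon ⌊5.32761/2⌋ = 2; lat ⌊6.27587/1⌋ = 6.
Subsquare (5′×2.5′, letters a–x): lon ⌊1.32761/0.0833333⌋ = 15 → p; lat ⌊0.27587/0.0416667⌋ = 6 → g.
Extended square (30″×15″, digits 0–9): lon ⌊0.07761/0.00833333⌋ = 9; lat ⌊0.02587/0.00416667⌋ = 6.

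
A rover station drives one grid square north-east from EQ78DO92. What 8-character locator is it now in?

EQ78eo03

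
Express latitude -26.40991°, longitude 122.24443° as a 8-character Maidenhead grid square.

PG13co91

Offset from 180°W / 90°S: lon 302.24443°, lat 63.59009°.
Field: 302.24443/20 → 15 → P, 63.59009/10 → 6 → G; chars PG.
Square: 2.24443/2 → 1, 3.59009/1 → 3; chars 13.
Subsquare: 0.24443/0.0833333 → 2 → c, 0.59009/0.0416667 → 14 → o; chars co.
Extended square: 0.07776/0.00833333 → 9, 0.00676/0.00416667 → 1; chars 91.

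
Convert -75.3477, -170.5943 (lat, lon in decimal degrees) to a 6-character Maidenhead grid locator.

AB44qp

Shift to the Maidenhead origin (180°W, 90°S): lon 9.4057, lat 14.6523.
Field (20°×10°, letters A–R): 9.4057/20 → 0 → A, 14.6523/10 → 1 → B; chars AB.
Square (2°×1°, digits 0–9): 9.4057/2 → 4, 4.6523/1 → 4; chars 44.
Subsquare (5′×2.5′, letters a–x): 1.4057/0.0833333 → 16 → q, 0.6523/0.0416667 → 15 → p; chars qp.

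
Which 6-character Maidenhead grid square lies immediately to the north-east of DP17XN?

DP27ao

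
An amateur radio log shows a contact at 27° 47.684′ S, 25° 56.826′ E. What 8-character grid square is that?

KG22xe39

Shift to the Maidenhead origin (180°W, 90°S): lon 205.94710, lat 62.20527.
Field: 205.94710/20 → 10 → K, 62.20527/10 → 6 → G; chars KG.
Square: 5.94710/2 → 2, 2.20527/1 → 2; chars 22.
Subsquare: 1.94710/0.0833333 → 23 → x, 0.20527/0.0416667 → 4 → e; chars xe.
Extended square: 0.03043/0.00833333 → 3, 0.03860/0.00416667 → 9; chars 39.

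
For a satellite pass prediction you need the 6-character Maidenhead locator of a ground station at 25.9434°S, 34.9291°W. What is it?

Add 180° to longitude and 90° to latitude: 145.0709, 64.0566.
Field: lon ⌊145.0709/20⌋ = 7 → H; lat ⌊64.0566/10⌋ = 6 → G.
Square: lon ⌊5.0709/2⌋ = 2; lat ⌊4.0566/1⌋ = 4.
Subsquare: lon ⌊1.0709/0.0833333⌋ = 12 → m; lat ⌊0.0566/0.0416667⌋ = 1 → b.

HG24mb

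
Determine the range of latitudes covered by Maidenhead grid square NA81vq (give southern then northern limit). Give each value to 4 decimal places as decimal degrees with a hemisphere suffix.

88.3333° S, 88.2917° S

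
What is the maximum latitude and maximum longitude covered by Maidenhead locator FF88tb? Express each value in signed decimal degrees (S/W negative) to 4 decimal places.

Field F=5, F=5: +5·20° lon, +5·10° lat → SW at lon -80°, lat -40°.
Square 8, 8: +8·2° lon, +8·1° lat → SW at lon -64°, lat -32°.
Subsquare t=19, b=1: +19·0.0833333° lon, +1·0.0416667° lat → SW at lon -62.4167°, lat -31.9583°.
Cell spans 0.0833333° lon × 0.0416667° lat. NE corner is SW corner plus one full cell.
latitude -31.9167, longitude -62.3333.

-31.9167, -62.3333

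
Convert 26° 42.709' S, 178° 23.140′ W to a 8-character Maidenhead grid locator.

AG03tg39

Add 180° to longitude and 90° to latitude: 1.61433, 63.28818.
Field (20°×10°, letters A–R): 1.61433/20 → 0 → A, 63.28818/10 → 6 → G; chars AG.
Square (2°×1°, digits 0–9): 1.61433/2 → 0, 3.28818/1 → 3; chars 03.
Subsquare (5′×2.5′, letters a–x): 1.61433/0.0833333 → 19 → t, 0.28818/0.0416667 → 6 → g; chars tg.
Extended square (30″×15″, digits 0–9): 0.03100/0.00833333 → 3, 0.03818/0.00416667 → 9; chars 39.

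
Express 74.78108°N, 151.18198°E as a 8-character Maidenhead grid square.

QQ54os17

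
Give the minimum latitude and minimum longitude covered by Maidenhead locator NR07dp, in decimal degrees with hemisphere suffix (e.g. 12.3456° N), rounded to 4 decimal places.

87.6250° N, 80.2500° E

Field N=13, R=17: +13·20° lon, +17·10° lat → SW at lon 80°, lat 80°.
Square 0, 7: +0·2° lon, +7·1° lat → SW at lon 80°, lat 87°.
Subsquare d=3, p=15: +3·0.0833333° lon, +15·0.0416667° lat → SW at lon 80.25°, lat 87.625°.
latitude 87.6250° N, longitude 80.2500° E.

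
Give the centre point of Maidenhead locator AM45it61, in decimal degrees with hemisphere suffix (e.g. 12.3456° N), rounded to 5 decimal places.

Field A=0, M=12: +0·20° lon, +12·10° lat → SW at lon -180°, lat 30°.
Square 4, 5: +4·2° lon, +5·1° lat → SW at lon -172°, lat 35°.
Subsquare i=8, t=19: +8·0.0833333° lon, +19·0.0416667° lat → SW at lon -171.333°, lat 35.7917°.
Extended square 6, 1: +6·0.00833333° lon, +1·0.00416667° lat → SW at lon -171.283°, lat 35.7958°.
Cell spans 0.00833333° lon × 0.00416667° lat. Centre is SW corner plus half of each.
latitude 35.79792° N, longitude 171.27917° W.

35.79792° N, 171.27917° W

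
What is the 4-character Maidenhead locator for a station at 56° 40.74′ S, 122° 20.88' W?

Add 180° to longitude and 90° to latitude: 57.65, 33.32.
Field: 57.65/20 → 2 → C, 33.32/10 → 3 → D; chars CD.
Square: 17.65/2 → 8, 3.32/1 → 3; chars 83.

CD83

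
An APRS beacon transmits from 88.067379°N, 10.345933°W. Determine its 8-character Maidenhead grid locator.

IR48tb86

Shift to the Maidenhead origin (180°W, 90°S): lon 169.65407, lat 178.06738.
Field: lon ⌊169.65407/20⌋ = 8 → I; lat ⌊178.06738/10⌋ = 17 → R.
Square: lon ⌊9.65407/2⌋ = 4; lat ⌊8.06738/1⌋ = 8.
Subsquare: lon ⌊1.65407/0.0833333⌋ = 19 → t; lat ⌊0.06738/0.0416667⌋ = 1 → b.
Extended square: lon ⌊0.07073/0.00833333⌋ = 8; lat ⌊0.02571/0.00416667⌋ = 6.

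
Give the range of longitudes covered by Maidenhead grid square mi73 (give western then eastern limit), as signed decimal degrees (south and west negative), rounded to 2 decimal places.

74.00, 76.00

Field M=12, I=8: +12·20° lon, +8·10° lat → SW at lon 60°, lat -10°.
Square 7, 3: +7·2° lon, +3·1° lat → SW at lon 74°, lat -7°.
Cell spans 2° lon × 1° lat.
west 74.00, east 76.00.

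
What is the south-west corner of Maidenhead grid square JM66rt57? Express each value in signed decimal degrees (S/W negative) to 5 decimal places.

Field J=9, M=12: +9·20° lon, +12·10° lat → SW at lon 0°, lat 30°.
Square 6, 6: +6·2° lon, +6·1° lat → SW at lon 12°, lat 36°.
Subsquare r=17, t=19: +17·0.0833333° lon, +19·0.0416667° lat → SW at lon 13.4167°, lat 36.7917°.
Extended square 5, 7: +5·0.00833333° lon, +7·0.00416667° lat → SW at lon 13.4583°, lat 36.8208°.
latitude 36.82083, longitude 13.45833.

36.82083, 13.45833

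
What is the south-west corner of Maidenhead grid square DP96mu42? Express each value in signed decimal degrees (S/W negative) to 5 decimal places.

66.84167, -100.96667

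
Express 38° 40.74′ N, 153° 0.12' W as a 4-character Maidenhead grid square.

BM38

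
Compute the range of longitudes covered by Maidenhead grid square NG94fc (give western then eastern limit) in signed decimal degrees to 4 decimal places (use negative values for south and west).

Field N=13, G=6: +13·20° lon, +6·10° lat → SW at lon 80°, lat -30°.
Square 9, 4: +9·2° lon, +4·1° lat → SW at lon 98°, lat -26°.
Subsquare f=5, c=2: +5·0.0833333° lon, +2·0.0416667° lat → SW at lon 98.4167°, lat -25.9167°.
Cell spans 0.0833333° lon × 0.0416667° lat.
west 98.4167, east 98.5000.

98.4167, 98.5000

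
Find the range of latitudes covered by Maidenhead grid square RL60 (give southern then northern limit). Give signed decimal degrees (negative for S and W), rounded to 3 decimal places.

20.000, 21.000

Field R=17, L=11: +17·20° lon, +11·10° lat → SW at lon 160°, lat 20°.
Square 6, 0: +6·2° lon, +0·1° lat → SW at lon 172°, lat 20°.
Cell spans 2° lon × 1° lat.
south 20.000, north 21.000.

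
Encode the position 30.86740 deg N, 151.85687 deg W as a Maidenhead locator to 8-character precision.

BM40bu78

Offset from 180°W / 90°S: lon 28.14313°, lat 120.86740°.
Field: 28.14313/20 → 1 → B, 120.86740/10 → 12 → M; chars BM.
Square: 8.14313/2 → 4, 0.86740/1 → 0; chars 40.
Subsquare: 0.14313/0.0833333 → 1 → b, 0.86740/0.0416667 → 20 → u; chars bu.
Extended square: 0.05980/0.00833333 → 7, 0.03407/0.00416667 → 8; chars 78.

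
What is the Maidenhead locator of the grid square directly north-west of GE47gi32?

GE47gi23

Longitude extended square 3; −1 → 2.
Latitude extended square 2; +1 → 3.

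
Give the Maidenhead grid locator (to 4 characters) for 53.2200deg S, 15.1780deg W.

Add 180° to longitude and 90° to latitude: 164.82, 36.78.
Field: 164.82/20 → 8 → I, 36.78/10 → 3 → D; chars ID.
Square: 4.82/2 → 2, 6.78/1 → 6; chars 26.

ID26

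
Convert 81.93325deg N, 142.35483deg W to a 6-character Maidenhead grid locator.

BR81tw

Shift to the Maidenhead origin (180°W, 90°S): lon 37.6452, lat 171.9332.
Field: lon ⌊37.6452/20⌋ = 1 → B; lat ⌊171.9332/10⌋ = 17 → R.
Square: lon ⌊17.6452/2⌋ = 8; lat ⌊1.9332/1⌋ = 1.
Subsquare: lon ⌊1.6452/0.0833333⌋ = 19 → t; lat ⌊0.9332/0.0416667⌋ = 22 → w.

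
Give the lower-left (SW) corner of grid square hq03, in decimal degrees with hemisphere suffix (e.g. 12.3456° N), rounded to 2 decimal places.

Field H=7, Q=16: +7·20° lon, +16·10° lat → SW at lon -40°, lat 70°.
Square 0, 3: +0·2° lon, +3·1° lat → SW at lon -40°, lat 73°.
latitude 73.00° N, longitude 40.00° W.

73.00° N, 40.00° W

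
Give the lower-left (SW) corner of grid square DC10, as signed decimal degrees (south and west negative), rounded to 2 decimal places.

-70.00, -118.00

Field D=3, C=2: +3·20° lon, +2·10° lat → SW at lon -120°, lat -70°.
Square 1, 0: +1·2° lon, +0·1° lat → SW at lon -118°, lat -70°.
latitude -70.00, longitude -118.00.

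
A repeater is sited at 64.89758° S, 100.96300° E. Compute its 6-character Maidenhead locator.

OC05lc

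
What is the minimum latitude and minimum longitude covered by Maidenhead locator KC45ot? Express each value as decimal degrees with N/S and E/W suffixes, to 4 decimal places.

Field K=10, C=2: +10·20° lon, +2·10° lat → SW at lon 20°, lat -70°.
Square 4, 5: +4·2° lon, +5·1° lat → SW at lon 28°, lat -65°.
Subsquare o=14, t=19: +14·0.0833333° lon, +19·0.0416667° lat → SW at lon 29.1667°, lat -64.2083°.
latitude 64.2083° S, longitude 29.1667° E.

64.2083° S, 29.1667° E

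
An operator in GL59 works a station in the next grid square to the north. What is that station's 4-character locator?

GM50

Latitude square 9; +1 → 10, wraps to 0, carry into field.
Latitude field L = 11; +1 → 12 = M.
The longitude characters are unchanged.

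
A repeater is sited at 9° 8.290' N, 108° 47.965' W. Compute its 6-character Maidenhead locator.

DJ59od

Offset from 180°W / 90°S: lon 71.2006°, lat 99.1382°.
Field: lon ⌊71.2006/20⌋ = 3 → D; lat ⌊99.1382/10⌋ = 9 → J.
Square: lon ⌊11.2006/2⌋ = 5; lat ⌊9.1382/1⌋ = 9.
Subsquare: lon ⌊1.2006/0.0833333⌋ = 14 → o; lat ⌊0.1382/0.0416667⌋ = 3 → d.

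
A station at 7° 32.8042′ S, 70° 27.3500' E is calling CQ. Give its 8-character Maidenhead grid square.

MI52fk48

Offset from 180°W / 90°S: lon 250.45583°, lat 82.45326°.
Field (20°×10°, letters A–R): lon ⌊250.45583/20⌋ = 12 → M; lat ⌊82.45326/10⌋ = 8 → I.
Square (2°×1°, digits 0–9): lon ⌊10.45583/2⌋ = 5; lat ⌊2.45326/1⌋ = 2.
Subsquare (5′×2.5′, letters a–x): lon ⌊0.45583/0.0833333⌋ = 5 → f; lat ⌊0.45326/0.0416667⌋ = 10 → k.
Extended square (30″×15″, digits 0–9): lon ⌊0.03917/0.00833333⌋ = 4; lat ⌊0.03660/0.00416667⌋ = 8.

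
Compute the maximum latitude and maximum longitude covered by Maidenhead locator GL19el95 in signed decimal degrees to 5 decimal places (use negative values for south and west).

29.48333, -57.58333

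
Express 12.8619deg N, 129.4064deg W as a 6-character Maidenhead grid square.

Shift to the Maidenhead origin (180°W, 90°S): lon 50.5936, lat 102.8619.
Field: 50.5936/20 → 2 → C, 102.8619/10 → 10 → K; chars CK.
Square: 10.5936/2 → 5, 2.8619/1 → 2; chars 52.
Subsquare: 0.5936/0.0833333 → 7 → h, 0.8619/0.0416667 → 20 → u; chars hu.

CK52hu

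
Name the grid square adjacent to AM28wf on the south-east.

AM28xe

Longitude subsquare w = 22; +1 → 23 = x.
Latitude subsquare f = 5; −1 → 4 = e.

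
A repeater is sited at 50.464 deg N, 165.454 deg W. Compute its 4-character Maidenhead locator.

AO70

Offset from 180°W / 90°S: lon 14.55°, lat 140.46°.
Field: 14.55/20 → 0 → A, 140.46/10 → 14 → O; chars AO.
Square: 14.55/2 → 7, 0.46/1 → 0; chars 70.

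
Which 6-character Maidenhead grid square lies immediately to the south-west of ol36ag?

OL26xf

Longitude subsquare a = 0; −1 → -1, wraps to 23 = x, carry into square.
Longitude square 3; −1 → 2.
Latitude subsquare g = 6; −1 → 5 = f.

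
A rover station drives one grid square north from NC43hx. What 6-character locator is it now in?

NC44ha

Latitude subsquare x = 23; +1 → 24, wraps to 0 = a, carry into square.
Latitude square 3; +1 → 4.
The longitude characters are unchanged.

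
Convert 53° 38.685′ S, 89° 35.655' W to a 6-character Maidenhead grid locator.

ED56ei

Offset from 180°W / 90°S: lon 90.4057°, lat 36.3552°.
Field (20°×10°, letters A–R): lon ⌊90.4057/20⌋ = 4 → E; lat ⌊36.3552/10⌋ = 3 → D.
Square (2°×1°, digits 0–9): lon ⌊10.4057/2⌋ = 5; lat ⌊6.3552/1⌋ = 6.
Subsquare (5′×2.5′, letters a–x): lon ⌊0.4057/0.0833333⌋ = 4 → e; lat ⌊0.3552/0.0416667⌋ = 8 → i.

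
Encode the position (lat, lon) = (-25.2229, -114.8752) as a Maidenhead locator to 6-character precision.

DG24ns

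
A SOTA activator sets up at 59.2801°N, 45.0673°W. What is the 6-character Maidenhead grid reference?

GO79lg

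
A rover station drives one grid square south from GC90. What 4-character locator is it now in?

Latitude square 0; −1 → -1, wraps to 9, carry into field.
Latitude field C = 2; −1 → 1 = B.
The longitude characters are unchanged.

GB99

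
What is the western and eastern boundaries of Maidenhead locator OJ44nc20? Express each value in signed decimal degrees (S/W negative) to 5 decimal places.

Field O=14, J=9: +14·20° lon, +9·10° lat → SW at lon 100°, lat 0°.
Square 4, 4: +4·2° lon, +4·1° lat → SW at lon 108°, lat 4°.
Subsquare n=13, c=2: +13·0.0833333° lon, +2·0.0416667° lat → SW at lon 109.083°, lat 4.08333°.
Extended square 2, 0: +2·0.00833333° lon, +0·0.00416667° lat → SW at lon 109.1°, lat 4.08333°.
Cell spans 0.00833333° lon × 0.00416667° lat.
west 109.10000, east 109.10833.

109.10000, 109.10833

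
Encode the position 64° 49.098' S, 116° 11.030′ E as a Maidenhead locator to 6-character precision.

OC85ce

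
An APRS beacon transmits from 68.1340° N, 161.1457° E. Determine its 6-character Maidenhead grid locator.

RP08nd

Offset from 180°W / 90°S: lon 341.1457°, lat 158.1340°.
Field: lon ⌊341.1457/20⌋ = 17 → R; lat ⌊158.1340/10⌋ = 15 → P.
Square: lon ⌊1.1457/2⌋ = 0; lat ⌊8.1340/1⌋ = 8.
Subsquare: lon ⌊1.1457/0.0833333⌋ = 13 → n; lat ⌊0.1340/0.0416667⌋ = 3 → d.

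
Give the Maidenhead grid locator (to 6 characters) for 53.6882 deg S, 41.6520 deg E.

LD06th

Offset from 180°W / 90°S: lon 221.6520°, lat 36.3118°.
Field (20°×10°, letters A–R): lon ⌊221.6520/20⌋ = 11 → L; lat ⌊36.3118/10⌋ = 3 → D.
Square (2°×1°, digits 0–9): lon ⌊1.6520/2⌋ = 0; lat ⌊6.3118/1⌋ = 6.
Subsquare (5′×2.5′, letters a–x): lon ⌊1.6520/0.0833333⌋ = 19 → t; lat ⌊0.3118/0.0416667⌋ = 7 → h.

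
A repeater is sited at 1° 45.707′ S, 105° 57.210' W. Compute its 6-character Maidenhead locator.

Shift to the Maidenhead origin (180°W, 90°S): lon 74.0465, lat 88.2382.
Field: 74.0465/20 → 3 → D, 88.2382/10 → 8 → I; chars DI.
Square: 14.0465/2 → 7, 8.2382/1 → 8; chars 78.
Subsquare: 0.0465/0.0833333 → 0 → a, 0.2382/0.0416667 → 5 → f; chars af.

DI78af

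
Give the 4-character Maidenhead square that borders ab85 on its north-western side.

AB76

Longitude square 8; −1 → 7.
Latitude square 5; +1 → 6.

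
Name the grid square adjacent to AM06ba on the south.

Latitude subsquare a = 0; −1 → -1, wraps to 23 = x, carry into square.
Latitude square 6; −1 → 5.
The longitude characters are unchanged.

AM05bx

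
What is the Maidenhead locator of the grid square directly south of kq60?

Latitude square 0; −1 → -1, wraps to 9, carry into field.
Latitude field Q = 16; −1 → 15 = P.
The longitude characters are unchanged.

KP69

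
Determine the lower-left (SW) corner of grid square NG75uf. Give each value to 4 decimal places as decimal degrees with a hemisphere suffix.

24.7917° S, 95.6667° E

Field N=13, G=6: +13·20° lon, +6·10° lat → SW at lon 80°, lat -30°.
Square 7, 5: +7·2° lon, +5·1° lat → SW at lon 94°, lat -25°.
Subsquare u=20, f=5: +20·0.0833333° lon, +5·0.0416667° lat → SW at lon 95.6667°, lat -24.7917°.
latitude 24.7917° S, longitude 95.6667° E.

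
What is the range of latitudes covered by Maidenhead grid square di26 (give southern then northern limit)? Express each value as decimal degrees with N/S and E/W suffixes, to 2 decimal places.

4.00° S, 3.00° S

Field D=3, I=8: +3·20° lon, +8·10° lat → SW at lon -120°, lat -10°.
Square 2, 6: +2·2° lon, +6·1° lat → SW at lon -116°, lat -4°.
Cell spans 2° lon × 1° lat.
south 4.00° S, north 3.00° S.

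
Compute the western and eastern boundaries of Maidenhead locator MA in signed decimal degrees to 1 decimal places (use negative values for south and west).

60.0, 80.0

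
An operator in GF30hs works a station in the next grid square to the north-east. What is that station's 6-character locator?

Longitude subsquare h = 7; +1 → 8 = i.
Latitude subsquare s = 18; +1 → 19 = t.

GF30it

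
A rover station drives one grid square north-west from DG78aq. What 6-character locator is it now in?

DG68xr

Longitude subsquare a = 0; −1 → -1, wraps to 23 = x, carry into square.
Longitude square 7; −1 → 6.
Latitude subsquare q = 16; +1 → 17 = r.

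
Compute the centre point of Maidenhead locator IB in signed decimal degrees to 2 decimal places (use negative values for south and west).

Field I=8, B=1: +8·20° lon, +1·10° lat → SW at lon -20°, lat -80°.
Cell spans 20° lon × 10° lat. Centre is SW corner plus half of each.
latitude -75.00, longitude -10.00.

-75.00, -10.00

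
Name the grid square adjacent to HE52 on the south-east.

HE61

Longitude square 5; +1 → 6.
Latitude square 2; −1 → 1.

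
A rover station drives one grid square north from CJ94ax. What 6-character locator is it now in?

CJ95aa

Latitude subsquare x = 23; +1 → 24, wraps to 0 = a, carry into square.
Latitude square 4; +1 → 5.
The longitude characters are unchanged.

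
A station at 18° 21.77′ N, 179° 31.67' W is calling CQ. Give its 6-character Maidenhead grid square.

Add 180° to longitude and 90° to latitude: 0.4722, 108.3628.
Field: lon ⌊0.4722/20⌋ = 0 → A; lat ⌊108.3628/10⌋ = 10 → K.
Square: lon ⌊0.4722/2⌋ = 0; lat ⌊8.3628/1⌋ = 8.
Subsquare: lon ⌊0.4722/0.0833333⌋ = 5 → f; lat ⌊0.3628/0.0416667⌋ = 8 → i.

AK08fi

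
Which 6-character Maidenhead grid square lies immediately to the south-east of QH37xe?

QH47ad

Longitude subsquare x = 23; +1 → 24, wraps to 0 = a, carry into square.
Longitude square 3; +1 → 4.
Latitude subsquare e = 4; −1 → 3 = d.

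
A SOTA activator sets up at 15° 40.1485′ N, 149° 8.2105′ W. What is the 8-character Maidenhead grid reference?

BK55kq30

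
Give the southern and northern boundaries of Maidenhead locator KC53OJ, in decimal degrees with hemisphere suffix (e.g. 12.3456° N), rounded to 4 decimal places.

Field K=10, C=2: +10·20° lon, +2·10° lat → SW at lon 20°, lat -70°.
Square 5, 3: +5·2° lon, +3·1° lat → SW at lon 30°, lat -67°.
Subsquare o=14, j=9: +14·0.0833333° lon, +9·0.0416667° lat → SW at lon 31.1667°, lat -66.625°.
Cell spans 0.0833333° lon × 0.0416667° lat.
south 66.6250° S, north 66.5833° S.

66.6250° S, 66.5833° S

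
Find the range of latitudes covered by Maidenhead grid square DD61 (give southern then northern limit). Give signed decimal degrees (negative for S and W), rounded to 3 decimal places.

Field D=3, D=3: +3·20° lon, +3·10° lat → SW at lon -120°, lat -60°.
Square 6, 1: +6·2° lon, +1·1° lat → SW at lon -108°, lat -59°.
Cell spans 2° lon × 1° lat.
south -59.000, north -58.000.

-59.000, -58.000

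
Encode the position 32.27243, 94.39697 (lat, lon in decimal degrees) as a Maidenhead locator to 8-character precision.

Shift to the Maidenhead origin (180°W, 90°S): lon 274.39697, lat 122.27243.
Field (20°×10°, letters A–R): 274.39697/20 → 13 → N, 122.27243/10 → 12 → M; chars NM.
Square (2°×1°, digits 0–9): 14.39697/2 → 7, 2.27243/1 → 2; chars 72.
Subsquare (5′×2.5′, letters a–x): 0.39697/0.0833333 → 4 → e, 0.27243/0.0416667 → 6 → g; chars eg.
Extended square (30″×15″, digits 0–9): 0.06364/0.00833333 → 7, 0.02243/0.00416667 → 5; chars 75.

NM72eg75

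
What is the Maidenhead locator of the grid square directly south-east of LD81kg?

LD81lf

Longitude subsquare k = 10; +1 → 11 = l.
Latitude subsquare g = 6; −1 → 5 = f.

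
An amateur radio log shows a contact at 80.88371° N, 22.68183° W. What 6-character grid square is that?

Shift to the Maidenhead origin (180°W, 90°S): lon 157.3182, lat 170.8837.
Field (20°×10°, letters A–R): lon ⌊157.3182/20⌋ = 7 → H; lat ⌊170.8837/10⌋ = 17 → R.
Square (2°×1°, digits 0–9): lon ⌊17.3182/2⌋ = 8; lat ⌊0.8837/1⌋ = 0.
Subsquare (5′×2.5′, letters a–x): lon ⌊1.3182/0.0833333⌋ = 15 → p; lat ⌊0.8837/0.0416667⌋ = 21 → v.

HR80pv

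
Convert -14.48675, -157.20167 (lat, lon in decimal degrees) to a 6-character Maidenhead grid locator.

Shift to the Maidenhead origin (180°W, 90°S): lon 22.7983, lat 75.5132.
Field: lon ⌊22.7983/20⌋ = 1 → B; lat ⌊75.5132/10⌋ = 7 → H.
Square: lon ⌊2.7983/2⌋ = 1; lat ⌊5.5132/1⌋ = 5.
Subsquare: lon ⌊0.7983/0.0833333⌋ = 9 → j; lat ⌊0.5132/0.0416667⌋ = 12 → m.

BH15jm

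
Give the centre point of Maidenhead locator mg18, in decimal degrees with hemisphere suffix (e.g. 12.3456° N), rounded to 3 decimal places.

21.500° S, 63.000° E

Field M=12, G=6: +12·20° lon, +6·10° lat → SW at lon 60°, lat -30°.
Square 1, 8: +1·2° lon, +8·1° lat → SW at lon 62°, lat -22°.
Cell spans 2° lon × 1° lat. Centre is SW corner plus half of each.
latitude 21.500° S, longitude 63.000° E.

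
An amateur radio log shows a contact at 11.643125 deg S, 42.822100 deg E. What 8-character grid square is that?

LH18ji85

Add 180° to longitude and 90° to latitude: 222.82210, 78.35688.
Field: lon ⌊222.82210/20⌋ = 11 → L; lat ⌊78.35688/10⌋ = 7 → H.
Square: lon ⌊2.82210/2⌋ = 1; lat ⌊8.35688/1⌋ = 8.
Subsquare: lon ⌊0.82210/0.0833333⌋ = 9 → j; lat ⌊0.35688/0.0416667⌋ = 8 → i.
Extended square: lon ⌊0.07210/0.00833333⌋ = 8; lat ⌊0.02354/0.00416667⌋ = 5.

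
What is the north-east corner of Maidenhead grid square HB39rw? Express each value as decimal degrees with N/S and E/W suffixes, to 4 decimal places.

70.0417° S, 32.5000° W

Field H=7, B=1: +7·20° lon, +1·10° lat → SW at lon -40°, lat -80°.
Square 3, 9: +3·2° lon, +9·1° lat → SW at lon -34°, lat -71°.
Subsquare r=17, w=22: +17·0.0833333° lon, +22·0.0416667° lat → SW at lon -32.5833°, lat -70.0833°.
Cell spans 0.0833333° lon × 0.0416667° lat. NE corner is SW corner plus one full cell.
latitude 70.0417° S, longitude 32.5000° W.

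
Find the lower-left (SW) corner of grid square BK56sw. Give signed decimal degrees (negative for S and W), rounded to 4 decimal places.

Field B=1, K=10: +1·20° lon, +10·10° lat → SW at lon -160°, lat 10°.
Square 5, 6: +5·2° lon, +6·1° lat → SW at lon -150°, lat 16°.
Subsquare s=18, w=22: +18·0.0833333° lon, +22·0.0416667° lat → SW at lon -148.5°, lat 16.9167°.
latitude 16.9167, longitude -148.5000.

16.9167, -148.5000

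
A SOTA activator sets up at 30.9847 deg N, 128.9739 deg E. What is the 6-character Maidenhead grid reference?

PM40lx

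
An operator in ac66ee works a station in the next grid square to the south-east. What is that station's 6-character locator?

AC66fd

Longitude subsquare e = 4; +1 → 5 = f.
Latitude subsquare e = 4; −1 → 3 = d.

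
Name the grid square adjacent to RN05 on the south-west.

Longitude square 0; −1 → -1, wraps to 9, carry into field.
Longitude field R = 17; −1 → 16 = Q.
Latitude square 5; −1 → 4.

QN94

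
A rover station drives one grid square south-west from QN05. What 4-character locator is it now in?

Longitude square 0; −1 → -1, wraps to 9, carry into field.
Longitude field Q = 16; −1 → 15 = P.
Latitude square 5; −1 → 4.

PN94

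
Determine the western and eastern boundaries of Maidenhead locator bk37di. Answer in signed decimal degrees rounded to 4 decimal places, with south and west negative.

Field B=1, K=10: +1·20° lon, +10·10° lat → SW at lon -160°, lat 10°.
Square 3, 7: +3·2° lon, +7·1° lat → SW at lon -154°, lat 17°.
Subsquare d=3, i=8: +3·0.0833333° lon, +8·0.0416667° lat → SW at lon -153.75°, lat 17.3333°.
Cell spans 0.0833333° lon × 0.0416667° lat.
west -153.7500, east -153.6667.

-153.7500, -153.6667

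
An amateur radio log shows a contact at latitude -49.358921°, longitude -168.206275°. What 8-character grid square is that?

AE50vp53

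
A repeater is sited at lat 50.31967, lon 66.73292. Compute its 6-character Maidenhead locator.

MO30ih

Offset from 180°W / 90°S: lon 246.7329°, lat 140.3197°.
Field: 246.7329/20 → 12 → M, 140.3197/10 → 14 → O; chars MO.
Square: 6.7329/2 → 3, 0.3197/1 → 0; chars 30.
Subsquare: 0.7329/0.0833333 → 8 → i, 0.3197/0.0416667 → 7 → h; chars ih.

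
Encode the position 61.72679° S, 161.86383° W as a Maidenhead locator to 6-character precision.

AC98bg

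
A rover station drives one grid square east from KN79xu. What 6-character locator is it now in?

KN89au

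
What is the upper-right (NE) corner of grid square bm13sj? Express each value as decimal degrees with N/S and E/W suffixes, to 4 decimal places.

Field B=1, M=12: +1·20° lon, +12·10° lat → SW at lon -160°, lat 30°.
Square 1, 3: +1·2° lon, +3·1° lat → SW at lon -158°, lat 33°.
Subsquare s=18, j=9: +18·0.0833333° lon, +9·0.0416667° lat → SW at lon -156.5°, lat 33.375°.
Cell spans 0.0833333° lon × 0.0416667° lat. NE corner is SW corner plus one full cell.
latitude 33.4167° N, longitude 156.4167° W.

33.4167° N, 156.4167° W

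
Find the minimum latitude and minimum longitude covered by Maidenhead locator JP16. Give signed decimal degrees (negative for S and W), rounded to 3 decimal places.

Field J=9, P=15: +9·20° lon, +15·10° lat → SW at lon 0°, lat 60°.
Square 1, 6: +1·2° lon, +6·1° lat → SW at lon 2°, lat 66°.
latitude 66.000, longitude 2.000.

66.000, 2.000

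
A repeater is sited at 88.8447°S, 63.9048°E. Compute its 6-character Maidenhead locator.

MA11wd

Shift to the Maidenhead origin (180°W, 90°S): lon 243.9048, lat 1.1553.
Field: 243.9048/20 → 12 → M, 1.1553/10 → 0 → A; chars MA.
Square: 3.9048/2 → 1, 1.1553/1 → 1; chars 11.
Subsquare: 1.9048/0.0833333 → 22 → w, 0.1553/0.0416667 → 3 → d; chars wd.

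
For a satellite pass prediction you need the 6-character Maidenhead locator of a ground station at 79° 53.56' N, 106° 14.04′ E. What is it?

Add 180° to longitude and 90° to latitude: 286.2340, 169.8927.
Field: 286.2340/20 → 14 → O, 169.8927/10 → 16 → Q; chars OQ.
Square: 6.2340/2 → 3, 9.8927/1 → 9; chars 39.
Subsquare: 0.2340/0.0833333 → 2 → c, 0.8927/0.0416667 → 21 → v; chars cv.

OQ39cv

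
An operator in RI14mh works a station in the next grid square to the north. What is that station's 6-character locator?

RI14mi

Latitude subsquare h = 7; +1 → 8 = i.
The longitude characters are unchanged.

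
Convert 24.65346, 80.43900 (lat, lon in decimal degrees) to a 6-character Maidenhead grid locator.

NL04fp

Offset from 180°W / 90°S: lon 260.4390°, lat 114.6535°.
Field: lon ⌊260.4390/20⌋ = 13 → N; lat ⌊114.6535/10⌋ = 11 → L.
Square: lon ⌊0.4390/2⌋ = 0; lat ⌊4.6535/1⌋ = 4.
Subsquare: lon ⌊0.4390/0.0833333⌋ = 5 → f; lat ⌊0.6535/0.0416667⌋ = 15 → p.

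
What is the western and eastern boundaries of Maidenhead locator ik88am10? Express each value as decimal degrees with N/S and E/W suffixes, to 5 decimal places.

3.99167° W, 3.98333° W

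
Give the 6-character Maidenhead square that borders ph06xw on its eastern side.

PH16aw

Longitude subsquare x = 23; +1 → 24, wraps to 0 = a, carry into square.
Longitude square 0; +1 → 1.
The latitude characters are unchanged.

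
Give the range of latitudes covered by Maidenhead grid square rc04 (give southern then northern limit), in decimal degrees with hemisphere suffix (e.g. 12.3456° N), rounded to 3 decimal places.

66.000° S, 65.000° S

Field R=17, C=2: +17·20° lon, +2·10° lat → SW at lon 160°, lat -70°.
Square 0, 4: +0·2° lon, +4·1° lat → SW at lon 160°, lat -66°.
Cell spans 2° lon × 1° lat.
south 66.000° S, north 65.000° S.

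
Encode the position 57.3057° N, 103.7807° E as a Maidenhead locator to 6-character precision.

Add 180° to longitude and 90° to latitude: 283.7807, 147.3057.
Field (20°×10°, letters A–R): lon ⌊283.7807/20⌋ = 14 → O; lat ⌊147.3057/10⌋ = 14 → O.
Square (2°×1°, digits 0–9): lon ⌊3.7807/2⌋ = 1; lat ⌊7.3057/1⌋ = 7.
Subsquare (5′×2.5′, letters a–x): lon ⌊1.7807/0.0833333⌋ = 21 → v; lat ⌊0.3057/0.0416667⌋ = 7 → h.

OO17vh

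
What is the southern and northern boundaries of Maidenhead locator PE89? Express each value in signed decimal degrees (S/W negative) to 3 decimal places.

-41.000, -40.000

Field P=15, E=4: +15·20° lon, +4·10° lat → SW at lon 120°, lat -50°.
Square 8, 9: +8·2° lon, +9·1° lat → SW at lon 136°, lat -41°.
Cell spans 2° lon × 1° lat.
south -41.000, north -40.000.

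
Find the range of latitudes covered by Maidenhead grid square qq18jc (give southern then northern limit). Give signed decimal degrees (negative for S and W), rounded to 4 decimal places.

78.0833, 78.1250

Field Q=16, Q=16: +16·20° lon, +16·10° lat → SW at lon 140°, lat 70°.
Square 1, 8: +1·2° lon, +8·1° lat → SW at lon 142°, lat 78°.
Subsquare j=9, c=2: +9·0.0833333° lon, +2·0.0416667° lat → SW at lon 142.75°, lat 78.0833°.
Cell spans 0.0833333° lon × 0.0416667° lat.
south 78.0833, north 78.1250.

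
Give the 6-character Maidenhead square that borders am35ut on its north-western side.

Longitude subsquare u = 20; −1 → 19 = t.
Latitude subsquare t = 19; +1 → 20 = u.

AM35tu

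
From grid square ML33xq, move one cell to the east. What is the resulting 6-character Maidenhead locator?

Longitude subsquare x = 23; +1 → 24, wraps to 0 = a, carry into square.
Longitude square 3; +1 → 4.
The latitude characters are unchanged.

ML43aq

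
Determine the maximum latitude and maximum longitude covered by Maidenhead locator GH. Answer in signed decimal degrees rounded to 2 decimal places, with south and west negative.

-10.00, -40.00

Field G=6, H=7: +6·20° lon, +7·10° lat → SW at lon -60°, lat -20°.
Cell spans 20° lon × 10° lat. NE corner is SW corner plus one full cell.
latitude -10.00, longitude -40.00.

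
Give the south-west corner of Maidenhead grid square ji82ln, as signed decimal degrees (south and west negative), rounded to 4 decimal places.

Field J=9, I=8: +9·20° lon, +8·10° lat → SW at lon 0°, lat -10°.
Square 8, 2: +8·2° lon, +2·1° lat → SW at lon 16°, lat -8°.
Subsquare l=11, n=13: +11·0.0833333° lon, +13·0.0416667° lat → SW at lon 16.9167°, lat -7.45833°.
latitude -7.4583, longitude 16.9167.

-7.4583, 16.9167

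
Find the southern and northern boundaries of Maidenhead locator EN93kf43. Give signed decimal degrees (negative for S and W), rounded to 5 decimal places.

43.22083, 43.22500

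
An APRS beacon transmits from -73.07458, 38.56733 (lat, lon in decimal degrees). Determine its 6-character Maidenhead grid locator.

KB96gw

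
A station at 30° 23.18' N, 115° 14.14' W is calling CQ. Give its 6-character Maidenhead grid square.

DM20jj

Offset from 180°W / 90°S: lon 64.7643°, lat 120.3863°.
Field: lon ⌊64.7643/20⌋ = 3 → D; lat ⌊120.3863/10⌋ = 12 → M.
Square: lon ⌊4.7643/2⌋ = 2; lat ⌊0.3863/1⌋ = 0.
Subsquare: lon ⌊0.7643/0.0833333⌋ = 9 → j; lat ⌊0.3863/0.0416667⌋ = 9 → j.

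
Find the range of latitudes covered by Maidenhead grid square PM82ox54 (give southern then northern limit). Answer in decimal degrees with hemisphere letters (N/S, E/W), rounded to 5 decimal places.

32.97500° N, 32.97917° N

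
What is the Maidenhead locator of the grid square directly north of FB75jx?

Latitude subsquare x = 23; +1 → 24, wraps to 0 = a, carry into square.
Latitude square 5; +1 → 6.
The longitude characters are unchanged.

FB76ja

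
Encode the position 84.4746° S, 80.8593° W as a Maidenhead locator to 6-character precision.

EA95nm

Offset from 180°W / 90°S: lon 99.1407°, lat 5.5254°.
Field: 99.1407/20 → 4 → E, 5.5254/10 → 0 → A; chars EA.
Square: 19.1407/2 → 9, 5.5254/1 → 5; chars 95.
Subsquare: 1.1407/0.0833333 → 13 → n, 0.5254/0.0416667 → 12 → m; chars nm.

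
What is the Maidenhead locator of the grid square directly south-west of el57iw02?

EL57hw91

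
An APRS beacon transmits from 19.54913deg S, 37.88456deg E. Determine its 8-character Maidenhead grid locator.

KH80wk68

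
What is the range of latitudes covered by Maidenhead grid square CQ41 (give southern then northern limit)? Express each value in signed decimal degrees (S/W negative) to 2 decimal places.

Field C=2, Q=16: +2·20° lon, +16·10° lat → SW at lon -140°, lat 70°.
Square 4, 1: +4·2° lon, +1·1° lat → SW at lon -132°, lat 71°.
Cell spans 2° lon × 1° lat.
south 71.00, north 72.00.

71.00, 72.00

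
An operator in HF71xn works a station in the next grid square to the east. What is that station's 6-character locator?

Longitude subsquare x = 23; +1 → 24, wraps to 0 = a, carry into square.
Longitude square 7; +1 → 8.
The latitude characters are unchanged.

HF81an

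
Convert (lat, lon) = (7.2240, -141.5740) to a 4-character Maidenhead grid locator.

BJ97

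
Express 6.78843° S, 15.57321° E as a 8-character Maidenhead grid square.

JI73sf80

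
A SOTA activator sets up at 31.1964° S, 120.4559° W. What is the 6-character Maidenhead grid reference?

CF98st

Add 180° to longitude and 90° to latitude: 59.5441, 58.8036.
Field: 59.5441/20 → 2 → C, 58.8036/10 → 5 → F; chars CF.
Square: 19.5441/2 → 9, 8.8036/1 → 8; chars 98.
Subsquare: 1.5441/0.0833333 → 18 → s, 0.8036/0.0416667 → 19 → t; chars st.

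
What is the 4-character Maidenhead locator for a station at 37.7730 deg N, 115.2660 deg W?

Offset from 180°W / 90°S: lon 64.73°, lat 127.77°.
Field: 64.73/20 → 3 → D, 127.77/10 → 12 → M; chars DM.
Square: 4.73/2 → 2, 7.77/1 → 7; chars 27.

DM27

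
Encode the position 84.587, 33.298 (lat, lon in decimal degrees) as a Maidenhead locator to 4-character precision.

KR64

Add 180° to longitude and 90° to latitude: 213.30, 174.59.
Field: lon ⌊213.30/20⌋ = 10 → K; lat ⌊174.59/10⌋ = 17 → R.
Square: lon ⌊13.30/2⌋ = 6; lat ⌊4.59/1⌋ = 4.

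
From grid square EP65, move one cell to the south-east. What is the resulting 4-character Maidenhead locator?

Longitude square 6; +1 → 7.
Latitude square 5; −1 → 4.

EP74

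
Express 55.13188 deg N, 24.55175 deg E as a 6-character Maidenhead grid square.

Add 180° to longitude and 90° to latitude: 204.5517, 145.1319.
Field: 204.5517/20 → 10 → K, 145.1319/10 → 14 → O; chars KO.
Square: 4.5517/2 → 2, 5.1319/1 → 5; chars 25.
Subsquare: 0.5517/0.0833333 → 6 → g, 0.1319/0.0416667 → 3 → d; chars gd.

KO25gd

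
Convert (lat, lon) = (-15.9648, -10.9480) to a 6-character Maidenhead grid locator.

IH44ma

Offset from 180°W / 90°S: lon 169.0520°, lat 74.0352°.
Field: 169.0520/20 → 8 → I, 74.0352/10 → 7 → H; chars IH.
Square: 9.0520/2 → 4, 4.0352/1 → 4; chars 44.
Subsquare: 1.0520/0.0833333 → 12 → m, 0.0352/0.0416667 → 0 → a; chars ma.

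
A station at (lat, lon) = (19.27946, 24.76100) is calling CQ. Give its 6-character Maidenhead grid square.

Offset from 180°W / 90°S: lon 204.7610°, lat 109.2795°.
Field: 204.7610/20 → 10 → K, 109.2795/10 → 10 → K; chars KK.
Square: 4.7610/2 → 2, 9.2795/1 → 9; chars 29.
Subsquare: 0.7610/0.0833333 → 9 → j, 0.2795/0.0416667 → 6 → g; chars jg.

KK29jg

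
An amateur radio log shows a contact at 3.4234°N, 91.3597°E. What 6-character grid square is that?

NJ53qk

Shift to the Maidenhead origin (180°W, 90°S): lon 271.3597, lat 93.4234.
Field (20°×10°, letters A–R): lon ⌊271.3597/20⌋ = 13 → N; lat ⌊93.4234/10⌋ = 9 → J.
Square (2°×1°, digits 0–9): lon ⌊11.3597/2⌋ = 5; lat ⌊3.4234/1⌋ = 3.
Subsquare (5′×2.5′, letters a–x): lon ⌊1.3597/0.0833333⌋ = 16 → q; lat ⌊0.4234/0.0416667⌋ = 10 → k.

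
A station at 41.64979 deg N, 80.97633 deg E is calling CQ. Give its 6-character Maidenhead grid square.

Shift to the Maidenhead origin (180°W, 90°S): lon 260.9763, lat 131.6498.
Field: 260.9763/20 → 13 → N, 131.6498/10 → 13 → N; chars NN.
Square: 0.9763/2 → 0, 1.6498/1 → 1; chars 01.
Subsquare: 0.9763/0.0833333 → 11 → l, 0.6498/0.0416667 → 15 → p; chars lp.

NN01lp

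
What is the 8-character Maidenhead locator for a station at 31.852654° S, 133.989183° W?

Offset from 180°W / 90°S: lon 46.01082°, lat 58.14735°.
Field: 46.01082/20 → 2 → C, 58.14735/10 → 5 → F; chars CF.
Square: 6.01082/2 → 3, 8.14735/1 → 8; chars 38.
Subsquare: 0.01082/0.0833333 → 0 → a, 0.14735/0.0416667 → 3 → d; chars ad.
Extended square: 0.01082/0.00833333 → 1, 0.02235/0.00416667 → 5; chars 15.

CF38ad15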